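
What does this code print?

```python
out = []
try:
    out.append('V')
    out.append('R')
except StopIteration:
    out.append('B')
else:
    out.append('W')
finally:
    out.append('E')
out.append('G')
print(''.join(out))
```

Execution trace: 'V' (try body) → 'R' (try body, no exception) → 'W' (else) → 'E' (finally) → 'G' (after the try/except). Output: VRWEG

Answer: VRWEG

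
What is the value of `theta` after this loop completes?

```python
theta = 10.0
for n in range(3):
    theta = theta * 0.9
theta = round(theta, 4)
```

Exponential decay: 10.0 * 0.9^3
`theta` takes the values: 10.0 → 9.0 → 8.1 → 7.29

Answer: 7.29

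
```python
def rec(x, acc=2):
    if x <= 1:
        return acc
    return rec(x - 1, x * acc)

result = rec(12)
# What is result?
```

Accumulator trace (n, acc): (12, 2) -> (11, 24) -> (10, 264) -> (9, 2640) -> (8, 23760) -> (7, 190080) -> (6, 1330560) -> (5, 7983360) -> (4, 39916800) -> (3, 159667200) -> (2, 479001600) -> (1, 958003200) -> return 958003200

Answer: 958003200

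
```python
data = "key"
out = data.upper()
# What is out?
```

Trace:
`data = "key"` → data = 'key'
`out = data.upper()` → out = 'KEY'
So out = 'KEY'

Answer: 'KEY'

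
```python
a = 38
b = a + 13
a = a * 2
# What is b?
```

Trace:
`a = 38` → a = 38
`b = a + 13` → b = 51
`a = a * 2` → a = 76
So b = 51

Answer: 51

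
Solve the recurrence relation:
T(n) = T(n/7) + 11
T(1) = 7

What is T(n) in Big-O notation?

Each step divides n by 7 and adds 11. After log_7(n) steps we reach T(1)=7. So T(n) = 11·log_7(n) + 7 = O(log n).

Answer: O(log n)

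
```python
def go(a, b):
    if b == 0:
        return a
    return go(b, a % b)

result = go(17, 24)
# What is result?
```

go(17, 24) -> go(24, 17) -> go(17, 7) -> go(7, 3) -> go(3, 1) -> go(1, 0) -> 1

Answer: 1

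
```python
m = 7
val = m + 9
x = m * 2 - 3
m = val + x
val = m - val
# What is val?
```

Trace:
`m = 7` → m = 7
`val = m + 9` → val = 16
`x = m * 2 - 3` → x = 11
`m = val + x` → m = 27
`val = m - val` → val = 11
So val = 11

Answer: 11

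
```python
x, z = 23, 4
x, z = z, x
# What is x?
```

Trace:
`x, z = 23, 4` → x = 23; z = 4
`x, z = z, x` → x = 4; z = 23
So x = 4

Answer: 4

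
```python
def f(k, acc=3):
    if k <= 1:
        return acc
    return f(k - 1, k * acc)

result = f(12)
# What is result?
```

Accumulator trace (n, acc): (12, 3) -> (11, 36) -> (10, 396) -> (9, 3960) -> (8, 35640) -> (7, 285120) -> (6, 1995840) -> (5, 11975040) -> (4, 59875200) -> (3, 239500800) -> (2, 718502400) -> (1, 1437004800) -> return 1437004800

Answer: 1437004800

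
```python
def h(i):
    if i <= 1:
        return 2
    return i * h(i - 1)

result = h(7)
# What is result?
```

h(7) = 7 * 6 * 5 * 4 * 3 * 2 * 2 = 10080

Answer: 10080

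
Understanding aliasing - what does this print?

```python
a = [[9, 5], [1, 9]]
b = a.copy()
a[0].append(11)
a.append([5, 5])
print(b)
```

Key concept: shallow copy with nested lists.
Step by step:
`a = [[9, 5], [1, 9]]` → a = [[9, 5], [1, 9]]
`b = a.copy()` → b = [[9, 5], [1, 9]]
`a[0].append(11)` → a = [[9, 5, 11], [1, 9]]; b = [[9, 5, 11], [1, 9]]
`a.append([5, 5])` → a = [[9, 5, 11], [1, 9], [5, 5]]
`print(b)` → prints [[9, 5, 11], [1, 9]]

Answer: [[9, 5, 11], [1, 9]]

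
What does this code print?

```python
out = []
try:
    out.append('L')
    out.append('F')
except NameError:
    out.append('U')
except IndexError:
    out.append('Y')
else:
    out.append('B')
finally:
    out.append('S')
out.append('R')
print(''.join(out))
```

Execution trace: 'L' (try body) → 'F' (try body, no exception) → 'B' (else) → 'S' (finally) → 'R' (after the try/except). Output: LFBSR

Answer: LFBSR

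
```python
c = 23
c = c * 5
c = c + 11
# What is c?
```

Trace:
`c = 23` → c = 23
`c = c * 5` → c = 115
`c = c + 11` → c = 126
So c = 126

Answer: 126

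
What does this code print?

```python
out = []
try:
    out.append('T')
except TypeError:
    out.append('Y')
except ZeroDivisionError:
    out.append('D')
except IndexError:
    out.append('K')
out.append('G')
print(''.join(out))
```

Execution trace: 'T' (try body, no exception) → 'G' (after the try/except). Output: TG

Answer: TG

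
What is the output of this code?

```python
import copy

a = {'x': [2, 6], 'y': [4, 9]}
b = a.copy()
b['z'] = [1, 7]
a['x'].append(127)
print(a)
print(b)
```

Key concept: shallow copy of dict with mutable values.
Step by step:
`a = {'x': [2, 6], 'y': [4, 9]}` → a = {'x': [2, 6], 'y': [4, 9]}
`b = a.copy()` → b = {'x': [2, 6], 'y': [4, 9]}
`b['z'] = [1, 7]` → b = {'x': [2, 6], 'y': [4, 9], 'z': [1, 7]}
`a['x'].append(127)` → a = {'x': [2, 6, 127], 'y': [4, 9]}; b = {'x': [2, 6, 127], 'y': [4, 9], 'z': [1, 7]}
`print(a)` → prints {'x': [2, 6, 127], 'y': [4, 9]}
`print(b)` → prints {'x': [2, 6, 127], 'y': [4, 9], 'z': [1, 7]}

Answer:
{'x': [2, 6, 127], 'y': [4, 9]}
{'x': [2, 6, 127], 'y': [4, 9], 'z': [1, 7]}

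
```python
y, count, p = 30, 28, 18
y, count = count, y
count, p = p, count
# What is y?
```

Trace:
`y, count, p = 30, 28, 18` → y = 30; count = 28; p = 18
`y, count = count, y` → y = 28; count = 30
`count, p = p, count` → count = 18; p = 30
So y = 28

Answer: 28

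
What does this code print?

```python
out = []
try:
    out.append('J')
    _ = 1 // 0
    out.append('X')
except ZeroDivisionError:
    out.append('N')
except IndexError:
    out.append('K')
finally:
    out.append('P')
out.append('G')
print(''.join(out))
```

Execution trace: 'J' (try body) → 'N' (except ZeroDivisionError) → 'P' (finally) → 'G' (after the try/except). Output: JNPG

Answer: JNPG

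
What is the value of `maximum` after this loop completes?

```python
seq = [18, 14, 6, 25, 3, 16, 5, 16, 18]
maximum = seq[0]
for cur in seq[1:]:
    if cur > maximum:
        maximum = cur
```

Maximum of [18, 14, 6, 25, 3, 16, 5, 16, 18]
`maximum` takes the values: 18 → 25

Answer: 25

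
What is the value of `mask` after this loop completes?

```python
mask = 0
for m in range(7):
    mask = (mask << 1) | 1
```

Build 7 consecutive 1-bits: 0b1111111
`mask` takes the values: 0 → 1 → 3 → 7 → 15 → 31 → 63 → 127

Answer: 127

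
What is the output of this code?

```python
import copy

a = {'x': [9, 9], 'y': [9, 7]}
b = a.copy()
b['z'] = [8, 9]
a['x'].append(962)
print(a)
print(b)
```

Key concept: shallow copy of dict with mutable values.
Step by step:
`a = {'x': [9, 9], 'y': [9, 7]}` → a = {'x': [9, 9], 'y': [9, 7]}
`b = a.copy()` → b = {'x': [9, 9], 'y': [9, 7]}
`b['z'] = [8, 9]` → b = {'x': [9, 9], 'y': [9, 7], 'z': [8, 9]}
`a['x'].append(962)` → a = {'x': [9, 9, 962], 'y': [9, 7]}; b = {'x': [9, 9, 962], 'y': [9, 7], 'z': [8, 9]}
`print(a)` → prints {'x': [9, 9, 962], 'y': [9, 7]}
`print(b)` → prints {'x': [9, 9, 962], 'y': [9, 7], 'z': [8, 9]}

Answer:
{'x': [9, 9, 962], 'y': [9, 7]}
{'x': [9, 9, 962], 'y': [9, 7], 'z': [8, 9]}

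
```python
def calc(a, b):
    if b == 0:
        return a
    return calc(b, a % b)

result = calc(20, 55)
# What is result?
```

calc(20, 55) -> calc(55, 20) -> calc(20, 15) -> calc(15, 5) -> calc(5, 0) -> 5

Answer: 5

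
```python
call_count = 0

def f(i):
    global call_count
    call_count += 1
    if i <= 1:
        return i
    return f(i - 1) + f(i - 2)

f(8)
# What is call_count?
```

Calls(i) = 1 + Calls(i-1) + Calls(i-2); Calls(0)=Calls(1)=1. For i=8 this gives 67.

Answer: 67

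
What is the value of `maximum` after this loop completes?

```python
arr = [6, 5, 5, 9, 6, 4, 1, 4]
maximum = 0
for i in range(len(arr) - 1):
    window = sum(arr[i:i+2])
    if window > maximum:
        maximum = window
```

Max sum of 2-element window in [6, 5, 5, 9, 6, 4, 1, 4]
`maximum` takes the values: 0 → 11 → 14 → 15

Answer: 15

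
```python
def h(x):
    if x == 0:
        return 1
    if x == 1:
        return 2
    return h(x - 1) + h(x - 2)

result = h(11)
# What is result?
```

Build up from base cases: h(0)=1, h(1)=2, h(2)=3, h(3)=5, h(4)=8, h(5)=13, h(6)=21, ..., h(11)=233

Answer: 233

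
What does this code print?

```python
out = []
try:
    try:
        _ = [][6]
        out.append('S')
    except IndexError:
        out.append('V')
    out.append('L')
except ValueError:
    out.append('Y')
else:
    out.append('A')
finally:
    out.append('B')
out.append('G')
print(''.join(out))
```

Execution trace: 'V' (inner except IndexError) → 'L' (try body, no exception) → 'A' (else) → 'B' (finally) → 'G' (after the try/except). Output: VLABG

Answer: VLABG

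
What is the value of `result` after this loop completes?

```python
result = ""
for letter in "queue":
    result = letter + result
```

Reverse 'queue'
`result` takes the values: "" → "q" → "uq" → "euq" → "ueuq" → "eueuq"

Answer: "eueuq"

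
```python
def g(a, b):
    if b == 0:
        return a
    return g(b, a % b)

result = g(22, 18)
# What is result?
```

g(22, 18) -> g(18, 4) -> g(4, 2) -> g(2, 0) -> 2

Answer: 2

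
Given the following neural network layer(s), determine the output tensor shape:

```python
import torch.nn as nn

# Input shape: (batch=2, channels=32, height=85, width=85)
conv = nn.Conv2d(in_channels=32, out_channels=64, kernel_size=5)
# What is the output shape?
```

Input: (2, 32, 85, 85) -> Output: (2, 64, 81, 81)

Answer: (2, 64, 81, 81)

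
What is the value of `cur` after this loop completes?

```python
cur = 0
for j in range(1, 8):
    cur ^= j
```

XOR of 1 to 7
`cur` takes the values: 0 → 1 → 3 → 0 → 4 → 1 → 7 → 0

Answer: 0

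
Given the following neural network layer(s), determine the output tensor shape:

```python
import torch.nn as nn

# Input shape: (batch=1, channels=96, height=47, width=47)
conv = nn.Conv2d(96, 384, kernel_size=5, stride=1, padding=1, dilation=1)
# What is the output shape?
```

Input: (1, 96, 47, 47) -> Output: (1, 384, 45, 45)

Answer: (1, 384, 45, 45)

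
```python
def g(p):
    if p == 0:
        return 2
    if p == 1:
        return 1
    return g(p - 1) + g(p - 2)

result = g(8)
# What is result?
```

Build up from base cases: g(0)=2, g(1)=1, g(2)=3, g(3)=4, g(4)=7, g(5)=11, g(6)=18, ..., g(8)=47

Answer: 47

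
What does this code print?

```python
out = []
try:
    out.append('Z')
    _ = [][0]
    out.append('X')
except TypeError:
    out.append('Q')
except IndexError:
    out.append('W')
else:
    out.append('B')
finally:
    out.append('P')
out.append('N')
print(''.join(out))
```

Execution trace: 'Z' (try body) → 'W' (except IndexError) → 'P' (finally) → 'N' (after the try/except). Output: ZWPN

Answer: ZWPN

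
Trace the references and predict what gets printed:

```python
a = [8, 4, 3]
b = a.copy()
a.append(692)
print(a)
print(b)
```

Key concept: list.copy() creates independent copy.
Step by step:
`a = [8, 4, 3]` → a = [8, 4, 3]
`b = a.copy()` → b = [8, 4, 3]
`a.append(692)` → a = [8, 4, 3, 692]
`print(a)` → prints [8, 4, 3, 692]
`print(b)` → prints [8, 4, 3]

Answer:
[8, 4, 3, 692]
[8, 4, 3]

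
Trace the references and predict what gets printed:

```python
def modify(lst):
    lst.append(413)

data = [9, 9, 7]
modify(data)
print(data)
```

Key concept: function modifies passed list.
Step by step:
`data = [9, 9, 7]` → data = [9, 9, 7]
`modify(data)` → data = [9, 9, 7, 413]
`print(data)` → prints [9, 9, 7, 413]

Answer: [9, 9, 7, 413]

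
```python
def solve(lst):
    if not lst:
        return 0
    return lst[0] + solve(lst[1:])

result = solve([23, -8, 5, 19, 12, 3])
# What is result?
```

23 + (-8) + 5 + 19 + 12 + 3 + 0 = 54

Answer: 54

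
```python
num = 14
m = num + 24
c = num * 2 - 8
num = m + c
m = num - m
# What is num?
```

Trace:
`num = 14` → num = 14
`m = num + 24` → m = 38
`c = num * 2 - 8` → c = 20
`num = m + c` → num = 58
`m = num - m` → m = 20
So num = 58

Answer: 58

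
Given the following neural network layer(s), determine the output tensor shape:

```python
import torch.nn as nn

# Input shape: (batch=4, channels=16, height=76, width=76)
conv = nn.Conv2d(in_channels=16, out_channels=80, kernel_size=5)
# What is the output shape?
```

Input: (4, 16, 76, 76) -> Output: (4, 80, 72, 72)

Answer: (4, 80, 72, 72)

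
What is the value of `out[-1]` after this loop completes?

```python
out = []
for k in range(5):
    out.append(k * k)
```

Last element of squares 0 to 4
`out` takes the values: [] → [0] → [0, 1] → [0, 1, 4] → [0, 1, 4, 9] → [0, 1, 4, 9, 16]
So `out[-1]` = 16

Answer: 16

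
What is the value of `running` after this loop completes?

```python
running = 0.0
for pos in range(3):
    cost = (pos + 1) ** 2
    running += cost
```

Sum of squared losses 1² + 2² + ... + 3²
`running` takes the values: 0.0 → 1.0 → 5.0 → 14.0

Answer: 14.0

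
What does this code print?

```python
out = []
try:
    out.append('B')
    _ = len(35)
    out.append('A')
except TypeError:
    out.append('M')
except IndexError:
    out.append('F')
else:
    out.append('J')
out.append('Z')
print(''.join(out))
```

Execution trace: 'B' (try body) → 'M' (except TypeError) → 'Z' (after the try/except). Output: BMZ

Answer: BMZ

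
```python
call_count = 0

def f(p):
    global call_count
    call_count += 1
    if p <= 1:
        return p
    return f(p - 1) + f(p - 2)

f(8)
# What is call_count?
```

Calls(p) = 1 + Calls(p-1) + Calls(p-2); Calls(0)=Calls(1)=1. For p=8 this gives 67.

Answer: 67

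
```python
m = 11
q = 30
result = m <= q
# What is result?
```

Trace:
`m = 11` → m = 11
`q = 30` → q = 30
`result = m <= q` → result = True
So result = True

Answer: True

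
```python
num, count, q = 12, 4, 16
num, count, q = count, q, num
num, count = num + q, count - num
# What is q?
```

Trace:
`num, count, q = 12, 4, 16` → num = 12; count = 4; q = 16
`num, count, q = count, q, num` → num = 4; count = 16; q = 12
`num, count = num + q, count - num` → num = 16; count = 12
So q = 12

Answer: 12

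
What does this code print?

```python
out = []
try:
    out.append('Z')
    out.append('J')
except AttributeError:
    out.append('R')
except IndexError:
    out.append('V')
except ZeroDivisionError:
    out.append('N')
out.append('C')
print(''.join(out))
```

Execution trace: 'Z' (try body) → 'J' (try body, no exception) → 'C' (after the try/except). Output: ZJC

Answer: ZJC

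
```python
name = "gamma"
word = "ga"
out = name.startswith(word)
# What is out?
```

Trace:
`name = "gamma"` → name = 'gamma'
`word = "ga"` → word = 'ga'
`out = name.startswith(word)` → out = True
So out = True

Answer: True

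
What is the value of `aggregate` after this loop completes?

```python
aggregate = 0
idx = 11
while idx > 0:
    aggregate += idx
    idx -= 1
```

Sum 11 down to 1
`aggregate` takes the values: 0 → 11 → 21 → 30 → 38 → 45 → 51 → 56 → 60 → 63 → 65 → 66

Answer: 66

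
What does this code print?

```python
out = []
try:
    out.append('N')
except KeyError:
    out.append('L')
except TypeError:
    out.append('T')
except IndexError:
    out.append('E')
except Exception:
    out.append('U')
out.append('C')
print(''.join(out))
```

Execution trace: 'N' (try body, no exception) → 'C' (after the try/except). Output: NC

Answer: NC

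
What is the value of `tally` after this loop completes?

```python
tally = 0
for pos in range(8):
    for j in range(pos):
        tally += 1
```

Triangle number: 0+1+2+...+7
`tally` takes the values: 0 → 1 → 2 → 3 → 4 → 5 → 6 → 7 → 8 → 9 → 10 → 11 → 12 → 13 → 14 → 15 → 16 → 17 → 18 → 19 → 20 → 21 → 22 → 23 → 24 → 25 → 26 → 27 → 28

Answer: 28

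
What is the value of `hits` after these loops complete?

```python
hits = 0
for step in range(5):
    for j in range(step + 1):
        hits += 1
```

Triangle: 1 + 2 + ... + 5
`hits` takes the values: 0 → 1 → 2 → 3 → 4 → 5 → 6 → 7 → 8 → 9 → 10 → 11 → 12 → 13 → 14 → 15

Answer: 15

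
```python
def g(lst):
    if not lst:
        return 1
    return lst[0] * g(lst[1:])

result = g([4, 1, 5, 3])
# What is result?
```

Product over [4, 1, 5, 3] = 4 * 1 * 5 * 3 = 60

Answer: 60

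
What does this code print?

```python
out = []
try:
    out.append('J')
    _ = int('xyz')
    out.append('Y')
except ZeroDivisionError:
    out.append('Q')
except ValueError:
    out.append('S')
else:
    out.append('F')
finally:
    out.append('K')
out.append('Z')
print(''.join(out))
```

Execution trace: 'J' (try body) → 'S' (except ValueError) → 'K' (finally) → 'Z' (after the try/except). Output: JSKZ

Answer: JSKZ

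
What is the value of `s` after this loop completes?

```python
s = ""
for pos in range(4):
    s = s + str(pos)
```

Concatenate digits 0 to 3
`s` takes the values: "" → "0" → "01" → "012" → "0123"

Answer: "0123"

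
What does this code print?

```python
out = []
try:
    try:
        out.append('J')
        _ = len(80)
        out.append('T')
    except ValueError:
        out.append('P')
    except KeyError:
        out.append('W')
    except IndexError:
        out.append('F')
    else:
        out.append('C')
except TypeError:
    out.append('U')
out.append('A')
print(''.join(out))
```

Execution trace: 'J' (try body) → 'U' (outer except TypeError) → 'A' (after the try/except). Output: JUA

Answer: JUA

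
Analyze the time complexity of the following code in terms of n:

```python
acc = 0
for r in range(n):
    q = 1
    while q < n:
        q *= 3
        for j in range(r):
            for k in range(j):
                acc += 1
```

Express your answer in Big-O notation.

Each loop level contributes: n × log n × n × n. Multiplying the contributions gives O(n^3 log n).

Answer: O(n^3 log n)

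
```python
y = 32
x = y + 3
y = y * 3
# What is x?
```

Trace:
`y = 32` → y = 32
`x = y + 3` → x = 35
`y = y * 3` → y = 96
So x = 35

Answer: 35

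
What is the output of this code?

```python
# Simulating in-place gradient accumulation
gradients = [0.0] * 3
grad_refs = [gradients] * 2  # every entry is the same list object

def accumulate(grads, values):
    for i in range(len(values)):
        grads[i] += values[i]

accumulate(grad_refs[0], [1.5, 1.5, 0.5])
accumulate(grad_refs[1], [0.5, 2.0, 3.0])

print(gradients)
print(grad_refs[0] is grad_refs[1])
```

Key concept: gradient accumulation aliasing.
Step by step:
`gradients = [0.0] * 3` → gradients = [0.0, 0.0, 0.0]
`grad_refs = [gradients] * 2` → grad_refs = [[0.0, 0.0, 0.0], [0.0, 0.0, 0.0]]
`accumulate(grad_refs[0], [1.5, 1.5, 0.5])` → gradients = [1.5, 1.5, 0.5]; grad_refs = [[1.5, 1.5, 0.5], [1.5, 1.5, 0.5]]
`accumulate(grad_refs[1], [0.5, 2.0, 3.0])` → gradients = [2.0, 3.5, 3.5]; grad_refs = [[2.0, 3.5, 3.5], [2.0, 3.5, 3.5]]
`print(gradients)` → prints [2.0, 3.5, 3.5]
`print(grad_refs[0] is grad_refs[1])` → prints True

Answer:
[2.0, 3.5, 3.5]
True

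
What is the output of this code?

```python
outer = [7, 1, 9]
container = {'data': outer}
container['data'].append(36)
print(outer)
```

Key concept: dict holds reference to list.
Step by step:
`outer = [7, 1, 9]` → outer = [7, 1, 9]
`container = {'data': outer}` → container = {'data': [7, 1, 9]}
`container['data'].append(36)` → outer = [7, 1, 9, 36]; container = {'data': [7, 1, 9, 36]}
`print(outer)` → prints [7, 1, 9, 36]

Answer: [7, 1, 9, 36]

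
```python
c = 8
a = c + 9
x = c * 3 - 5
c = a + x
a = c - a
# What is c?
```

Trace:
`c = 8` → c = 8
`a = c + 9` → a = 17
`x = c * 3 - 5` → x = 19
`c = a + x` → c = 36
`a = c - a` → a = 19
So c = 36

Answer: 36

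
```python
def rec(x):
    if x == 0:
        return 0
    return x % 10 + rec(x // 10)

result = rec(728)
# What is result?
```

Sum of digits of 728: 8 + 2 + 7 = 17

Answer: 17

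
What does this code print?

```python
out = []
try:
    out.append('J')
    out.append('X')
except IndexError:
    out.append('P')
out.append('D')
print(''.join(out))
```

Execution trace: 'J' (try body) → 'X' (try body, no exception) → 'D' (after the try/except). Output: JXD

Answer: JXD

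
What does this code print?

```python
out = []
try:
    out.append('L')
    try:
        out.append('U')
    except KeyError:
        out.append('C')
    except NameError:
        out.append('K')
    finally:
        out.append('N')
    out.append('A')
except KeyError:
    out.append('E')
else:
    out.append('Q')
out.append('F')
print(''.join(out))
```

Execution trace: 'L' (try body) → 'U' (inner try body, no exception) → 'N' (inner finally) → 'A' (try body, no exception) → 'Q' (else) → 'F' (after the try/except). Output: LUNAQF

Answer: LUNAQF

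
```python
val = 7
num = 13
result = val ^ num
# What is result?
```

Trace:
`val = 7` → val = 7
`num = 13` → num = 13
`result = val ^ num` → result = 10
So result = 10

Answer: 10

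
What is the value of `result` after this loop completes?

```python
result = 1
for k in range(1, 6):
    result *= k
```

5! = 120
`result` takes the values: 1 → 2 → 6 → 24 → 120

Answer: 120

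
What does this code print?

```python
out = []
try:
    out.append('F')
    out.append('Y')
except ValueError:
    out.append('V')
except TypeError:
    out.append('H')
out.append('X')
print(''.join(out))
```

Execution trace: 'F' (try body) → 'Y' (try body, no exception) → 'X' (after the try/except). Output: FYX

Answer: FYX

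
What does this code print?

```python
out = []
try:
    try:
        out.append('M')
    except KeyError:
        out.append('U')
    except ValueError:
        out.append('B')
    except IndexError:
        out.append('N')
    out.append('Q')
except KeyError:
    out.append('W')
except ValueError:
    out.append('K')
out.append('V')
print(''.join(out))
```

Execution trace: 'M' (inner try body, no exception) → 'Q' (try body, no exception) → 'V' (after the try/except). Output: MQV

Answer: MQV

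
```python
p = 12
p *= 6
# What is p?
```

Trace:
`p = 12` → p = 12
`p *= 6` → p = 72
So p = 72

Answer: 72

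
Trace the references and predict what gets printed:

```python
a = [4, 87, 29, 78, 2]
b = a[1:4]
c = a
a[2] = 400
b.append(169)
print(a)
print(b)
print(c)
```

Key concept: slice vs alias.
Step by step:
`a = [4, 87, 29, 78, 2]` → a = [4, 87, 29, 78, 2]
`b = a[1:4]` → b = [87, 29, 78]
`c = a` → c = [4, 87, 29, 78, 2] (same object as a)
`a[2] = 400` → a = [4, 87, 400, 78, 2] (same object as c); c = [4, 87, 400, 78, 2] (same object as a)
`b.append(169)` → b = [87, 29, 78, 169]
`print(a)` → prints [4, 87, 400, 78, 2]
`print(b)` → prints [87, 29, 78, 169]
`print(c)` → prints [4, 87, 400, 78, 2]

Answer:
[4, 87, 400, 78, 2]
[87, 29, 78, 169]
[4, 87, 400, 78, 2]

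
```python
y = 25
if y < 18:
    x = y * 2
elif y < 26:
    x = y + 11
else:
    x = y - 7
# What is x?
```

Trace:
`y = 25` → y = 25
`if y < 18: ...` → y < 18 is False, y < 26 is True → x = 36
So x = 36

Answer: 36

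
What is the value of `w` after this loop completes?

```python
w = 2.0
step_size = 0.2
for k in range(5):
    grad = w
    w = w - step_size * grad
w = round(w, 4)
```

Gradient descent: w = 2.0 * (1 - 0.2)^5
`w` takes the values: 2.0 → 1.6 → 1.28 → 1.024 → 0.8192 → 0.65536 → 0.6554

Answer: 0.6554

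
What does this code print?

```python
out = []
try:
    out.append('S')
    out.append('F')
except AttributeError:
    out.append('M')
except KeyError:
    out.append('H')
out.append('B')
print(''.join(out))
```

Execution trace: 'S' (try body) → 'F' (try body, no exception) → 'B' (after the try/except). Output: SFB

Answer: SFB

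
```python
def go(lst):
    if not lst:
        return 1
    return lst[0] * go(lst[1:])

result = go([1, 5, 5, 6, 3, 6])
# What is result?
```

Product over [1, 5, 5, 6, 3, 6] = 1 * 5 * 5 * 6 * 3 * 6 = 2700

Answer: 2700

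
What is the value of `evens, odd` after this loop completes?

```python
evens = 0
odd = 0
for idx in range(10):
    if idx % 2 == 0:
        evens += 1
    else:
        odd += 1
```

Count evens and odds in range(10)
`evens, odd` takes the values: (0, 0) → (1, 0) → (1, 1) → (2, 1) → (2, 2) → (3, 2) → (3, 3) → (4, 3) → (4, 4) → (5, 4) → (5, 5)

Answer: 5, 5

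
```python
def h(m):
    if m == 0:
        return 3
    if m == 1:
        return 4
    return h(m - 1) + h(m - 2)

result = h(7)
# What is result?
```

Build up from base cases: h(0)=3, h(1)=4, h(2)=7, h(3)=11, h(4)=18, h(5)=29, h(6)=47, ..., h(7)=76

Answer: 76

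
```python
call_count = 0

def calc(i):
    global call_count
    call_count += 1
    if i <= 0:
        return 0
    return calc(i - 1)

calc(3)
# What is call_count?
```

Linear recursion stepping by 1: 4 calls from i=3 down to ≤0.

Answer: 4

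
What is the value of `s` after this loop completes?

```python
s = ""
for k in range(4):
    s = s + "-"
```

Repeat '-' 4 times
`s` takes the values: "" → "-" → "--" → "---" → "----"

Answer: "----"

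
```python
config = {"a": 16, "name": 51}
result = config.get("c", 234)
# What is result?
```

Trace:
`config = {"a": 16, "name": 51}` → config = {'a': 16, 'name': 51}
`result = config.get("c", 234)` → result = 234
So result = 234

Answer: 234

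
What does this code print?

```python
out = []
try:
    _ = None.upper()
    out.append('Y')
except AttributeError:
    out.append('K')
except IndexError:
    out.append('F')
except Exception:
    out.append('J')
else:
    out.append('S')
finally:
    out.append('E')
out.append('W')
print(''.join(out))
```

Execution trace: 'K' (except AttributeError) → 'E' (finally) → 'W' (after the try/except). Output: KEW

Answer: KEW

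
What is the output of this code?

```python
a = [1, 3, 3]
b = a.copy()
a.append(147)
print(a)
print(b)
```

Key concept: list.copy() creates independent copy.
Step by step:
`a = [1, 3, 3]` → a = [1, 3, 3]
`b = a.copy()` → b = [1, 3, 3]
`a.append(147)` → a = [1, 3, 3, 147]
`print(a)` → prints [1, 3, 3, 147]
`print(b)` → prints [1, 3, 3]

Answer:
[1, 3, 3, 147]
[1, 3, 3]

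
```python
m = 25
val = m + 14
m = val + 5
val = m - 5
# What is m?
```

Trace:
`m = 25` → m = 25
`val = m + 14` → val = 39
`m = val + 5` → m = 44
`val = m - 5` → val = 39
So m = 44

Answer: 44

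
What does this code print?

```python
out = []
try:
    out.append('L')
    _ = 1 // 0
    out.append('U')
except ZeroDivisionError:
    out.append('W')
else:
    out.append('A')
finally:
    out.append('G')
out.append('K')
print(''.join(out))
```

Execution trace: 'L' (try body) → 'W' (except ZeroDivisionError) → 'G' (finally) → 'K' (after the try/except). Output: LWGK

Answer: LWGK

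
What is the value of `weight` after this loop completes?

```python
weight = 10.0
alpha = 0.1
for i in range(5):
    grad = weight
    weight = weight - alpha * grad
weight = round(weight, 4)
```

Gradient descent: w = 10.0 * (1 - 0.1)^5
`weight` takes the values: 10.0 → 9.0 → 8.1 → 7.29 → 6.561 → 5.9049

Answer: 5.9049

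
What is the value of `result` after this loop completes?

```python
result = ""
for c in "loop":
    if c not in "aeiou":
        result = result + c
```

Remove vowels from 'loop'
`result` takes the values: "" → "l" → "lp"

Answer: "lp"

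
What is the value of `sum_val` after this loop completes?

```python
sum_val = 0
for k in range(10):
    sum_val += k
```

Sum of 0 to 9 = 45
`sum_val` takes the values: 0 → 1 → 3 → 6 → 10 → 15 → 21 → 28 → 36 → 45

Answer: 45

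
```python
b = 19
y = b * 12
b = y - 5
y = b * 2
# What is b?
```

Trace:
`b = 19` → b = 19
`y = b * 12` → y = 228
`b = y - 5` → b = 223
`y = b * 2` → y = 446
So b = 223

Answer: 223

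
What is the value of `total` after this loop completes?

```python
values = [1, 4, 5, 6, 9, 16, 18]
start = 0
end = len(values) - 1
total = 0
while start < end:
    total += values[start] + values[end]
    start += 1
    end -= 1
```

Sum of pairs from ends
`total` takes the values: 0 → 19 → 39 → 53

Answer: 53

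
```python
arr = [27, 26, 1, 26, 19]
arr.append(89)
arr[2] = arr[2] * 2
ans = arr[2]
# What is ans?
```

Trace:
`arr = [27, 26, 1, 26, 19]` → arr = [27, 26, 1, 26, 19]
`arr.append(89)` → arr = [27, 26, 1, 26, 19, 89]
`arr[2] = arr[2] * 2` → arr = [27, 26, 2, 26, 19, 89]
`ans = arr[2]` → ans = 2
So ans = 2

Answer: 2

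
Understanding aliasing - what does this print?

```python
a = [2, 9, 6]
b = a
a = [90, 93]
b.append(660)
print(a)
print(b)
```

Key concept: rebinding vs mutation: a is rebound to a new list, b still points at the original.
Step by step:
`a = [2, 9, 6]` → a = [2, 9, 6]
`b = a` → b = [2, 9, 6] (same object as a)
`a = [90, 93]` → a = [90, 93]
`b.append(660)` → b = [2, 9, 6, 660]
`print(a)` → prints [90, 93]
`print(b)` → prints [2, 9, 6, 660]

Answer:
[90, 93]
[2, 9, 6, 660]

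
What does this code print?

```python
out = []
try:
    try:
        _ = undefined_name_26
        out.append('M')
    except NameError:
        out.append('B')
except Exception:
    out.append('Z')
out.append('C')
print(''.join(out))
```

Execution trace: 'B' (inner except NameError) → 'C' (after the try/except). Output: BC

Answer: BC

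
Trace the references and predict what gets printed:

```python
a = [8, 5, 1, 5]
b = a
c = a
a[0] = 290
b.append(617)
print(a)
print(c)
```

Key concept: multiple aliases.
Step by step:
`a = [8, 5, 1, 5]` → a = [8, 5, 1, 5]
`b = a` → b = [8, 5, 1, 5] (same object as a)
`c = a` → c = [8, 5, 1, 5] (same object as a, b)
`a[0] = 290` → a = [290, 5, 1, 5] (same object as b, c); b = [290, 5, 1, 5] (same object as a, c); c = [290, 5, 1, 5] (same object as a, b)
`b.append(617)` → a = [290, 5, 1, 5, 617] (same object as b, c); b = [290, 5, 1, 5, 617] (same object as a, c); c = [290, 5, 1, 5, 617] (same object as a, b)
`print(a)` → prints [290, 5, 1, 5, 617]
`print(c)` → prints [290, 5, 1, 5, 617]

Answer:
[290, 5, 1, 5, 617]
[290, 5, 1, 5, 617]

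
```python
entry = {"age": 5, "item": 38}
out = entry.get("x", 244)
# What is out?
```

Trace:
`entry = {"age": 5, "item": 38}` → entry = {'age': 5, 'item': 38}
`out = entry.get("x", 244)` → out = 244
So out = 244

Answer: 244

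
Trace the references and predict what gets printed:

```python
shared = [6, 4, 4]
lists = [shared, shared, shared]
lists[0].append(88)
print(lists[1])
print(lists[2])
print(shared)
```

Key concept: list of same reference.
Step by step:
`shared = [6, 4, 4]` → shared = [6, 4, 4]
`lists = [shared, shared, shared]` → lists = [[6, 4, 4], [6, 4, 4], [6, 4, 4]]
`lists[0].append(88)` → shared = [6, 4, 4, 88]; lists = [[6, 4, 4, 88], [6, 4, 4, 88], [6, 4, 4, 88]]
`print(lists[1])` → prints [6, 4, 4, 88]
`print(lists[2])` → prints [6, 4, 4, 88]
`print(shared)` → prints [6, 4, 4, 88]

Answer:
[6, 4, 4, 88]
[6, 4, 4, 88]
[6, 4, 4, 88]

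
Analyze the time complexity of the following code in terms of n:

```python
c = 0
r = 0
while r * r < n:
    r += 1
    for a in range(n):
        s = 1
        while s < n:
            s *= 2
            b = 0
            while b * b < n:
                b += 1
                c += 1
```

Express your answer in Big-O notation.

Each loop level contributes: √n × n × log n × √n. Multiplying the contributions gives O(n^2 log n).

Answer: O(n^2 log n)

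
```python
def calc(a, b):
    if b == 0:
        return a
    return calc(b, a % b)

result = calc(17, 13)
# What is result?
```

calc(17, 13) -> calc(13, 4) -> calc(4, 1) -> calc(1, 0) -> 1

Answer: 1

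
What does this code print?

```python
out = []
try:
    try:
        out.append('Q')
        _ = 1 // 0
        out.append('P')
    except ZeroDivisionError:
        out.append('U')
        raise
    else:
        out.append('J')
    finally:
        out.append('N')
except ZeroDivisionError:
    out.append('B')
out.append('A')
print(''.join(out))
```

Execution trace: 'Q' (inner try body) → 'U' (inner except ZeroDivisionError) → 'N' (inner finally) → 'B' (outer except ZeroDivisionError) → 'A' (after the try/except). Output: QUNBA

Answer: QUNBA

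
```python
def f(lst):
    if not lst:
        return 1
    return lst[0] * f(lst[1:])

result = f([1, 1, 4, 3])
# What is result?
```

Product over [1, 1, 4, 3] = 1 * 1 * 4 * 3 = 12

Answer: 12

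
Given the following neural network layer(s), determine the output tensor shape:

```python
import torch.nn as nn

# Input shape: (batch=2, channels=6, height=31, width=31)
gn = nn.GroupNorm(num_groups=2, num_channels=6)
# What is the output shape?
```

Input: (2, 6, 31, 31) -> Output: (2, 6, 31, 31)

Answer: (2, 6, 31, 31)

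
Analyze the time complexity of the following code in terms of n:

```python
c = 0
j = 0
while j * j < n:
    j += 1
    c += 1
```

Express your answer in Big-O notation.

Each loop level contributes: √n. Multiplying the contributions gives O(√n).

Answer: O(√n)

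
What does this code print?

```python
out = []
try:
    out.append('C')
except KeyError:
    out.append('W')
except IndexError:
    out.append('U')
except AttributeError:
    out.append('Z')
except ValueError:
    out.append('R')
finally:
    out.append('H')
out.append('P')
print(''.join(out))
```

Execution trace: 'C' (try body, no exception) → 'H' (finally) → 'P' (after the try/except). Output: CHP

Answer: CHP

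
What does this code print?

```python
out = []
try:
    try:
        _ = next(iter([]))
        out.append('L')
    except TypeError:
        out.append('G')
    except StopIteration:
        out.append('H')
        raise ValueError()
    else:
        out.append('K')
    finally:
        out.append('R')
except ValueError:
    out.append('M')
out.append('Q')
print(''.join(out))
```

Execution trace: 'H' (inner except StopIteration) → 'R' (inner finally) → 'M' (outer except ValueError) → 'Q' (after the try/except). Output: HRMQ

Answer: HRMQ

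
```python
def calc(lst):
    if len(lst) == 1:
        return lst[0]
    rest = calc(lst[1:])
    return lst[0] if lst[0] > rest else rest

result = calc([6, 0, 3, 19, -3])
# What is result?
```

Recursive max over [6, 0, 3, 19, -3] = 19

Answer: 19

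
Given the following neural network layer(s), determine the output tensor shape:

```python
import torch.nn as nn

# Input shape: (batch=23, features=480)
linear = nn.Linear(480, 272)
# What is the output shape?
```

Input: (23, 480) -> Output: (23, 272)

Answer: (23, 272)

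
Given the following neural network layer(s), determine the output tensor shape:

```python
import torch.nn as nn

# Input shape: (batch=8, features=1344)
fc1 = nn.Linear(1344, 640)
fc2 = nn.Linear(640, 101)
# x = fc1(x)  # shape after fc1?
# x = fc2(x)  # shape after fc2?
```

Input: (8, 1344) -> after fc1: (8, 640) -> Output: (8, 101)

Answer: (8, 101)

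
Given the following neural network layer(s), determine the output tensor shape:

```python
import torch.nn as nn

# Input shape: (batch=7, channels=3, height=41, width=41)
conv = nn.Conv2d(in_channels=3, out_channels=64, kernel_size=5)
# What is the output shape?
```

Input: (7, 3, 41, 41) -> Output: (7, 64, 37, 37)

Answer: (7, 64, 37, 37)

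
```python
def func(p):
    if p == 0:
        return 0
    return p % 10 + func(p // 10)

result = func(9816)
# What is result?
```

Sum of digits of 9816: 6 + 1 + 8 + 9 = 24

Answer: 24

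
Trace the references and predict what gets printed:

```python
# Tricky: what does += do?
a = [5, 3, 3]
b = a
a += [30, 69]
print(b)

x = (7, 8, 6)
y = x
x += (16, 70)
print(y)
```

Key concept: += behavior differs for mutable vs immutable.
Step by step:
`a = [5, 3, 3]` → a = [5, 3, 3]
`b = a` → b = [5, 3, 3] (same object as a)
`a += [30, 69]` → a = [5, 3, 3, 30, 69] (same object as b); b = [5, 3, 3, 30, 69] (same object as a)
`print(b)` → prints [5, 3, 3, 30, 69]
`x = (7, 8, 6)` → x = (7, 8, 6)
`y = x` → y = (7, 8, 6)
`x += (16, 70)` → x = (7, 8, 6, 16, 70)
`print(y)` → prints (7, 8, 6)

Answer:
[5, 3, 3, 30, 69]
(7, 8, 6)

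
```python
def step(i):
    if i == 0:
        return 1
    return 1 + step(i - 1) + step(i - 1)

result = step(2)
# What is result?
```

step(i) = 1 + 2·step(i-1), step(0)=1. Closed form: (1+1)·2^2 - 1 = 7.

Answer: 7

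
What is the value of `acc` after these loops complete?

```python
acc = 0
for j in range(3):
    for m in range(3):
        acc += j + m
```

Sum of all j+m for j,m in 3x3
`acc` takes the values: 0 → 1 → 3 → 4 → 6 → 9 → 11 → 14 → 18

Answer: 18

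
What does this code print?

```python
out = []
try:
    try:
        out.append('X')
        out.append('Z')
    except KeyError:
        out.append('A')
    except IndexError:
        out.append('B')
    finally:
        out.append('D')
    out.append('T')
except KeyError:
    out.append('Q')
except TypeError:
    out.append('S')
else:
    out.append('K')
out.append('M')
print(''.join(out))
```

Execution trace: 'X' (inner try body) → 'Z' (inner try body, no exception) → 'D' (inner finally) → 'T' (try body, no exception) → 'K' (else) → 'M' (after the try/except). Output: XZDTKM

Answer: XZDTKM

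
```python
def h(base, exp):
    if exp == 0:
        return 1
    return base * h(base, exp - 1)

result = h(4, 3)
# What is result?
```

h(4, 3) = 4 * 4 * 4 = 64

Answer: 64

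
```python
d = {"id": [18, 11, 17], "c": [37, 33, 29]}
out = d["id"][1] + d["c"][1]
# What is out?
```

Trace:
`d = {"id": [18, 11, 17], "c": [37, 33, 29]}` → d = {'id': [18, 11, 17], 'c': [37, 33, 29]}
`out = d["id"][1] + d["c"][1]` → out = 44
So out = 44

Answer: 44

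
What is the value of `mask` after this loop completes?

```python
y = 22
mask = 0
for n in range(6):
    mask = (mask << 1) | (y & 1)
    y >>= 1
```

Reverse lowest 6 bits of 22
`mask` takes the values: 0 → 1 → 3 → 6 → 13 → 26

Answer: 26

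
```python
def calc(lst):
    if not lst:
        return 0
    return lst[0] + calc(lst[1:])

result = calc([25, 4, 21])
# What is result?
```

25 + 4 + 21 + 0 = 50

Answer: 50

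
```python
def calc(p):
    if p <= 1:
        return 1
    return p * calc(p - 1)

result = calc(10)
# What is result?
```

calc(10) = 10 * 9 * 8 * 7 * 6 * 5 * 4 * 3 * 2 * 1 = 3628800

Answer: 3628800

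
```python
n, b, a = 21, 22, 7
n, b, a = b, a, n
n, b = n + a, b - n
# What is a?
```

Trace:
`n, b, a = 21, 22, 7` → n = 21; b = 22; a = 7
`n, b, a = b, a, n` → n = 22; b = 7; a = 21
`n, b = n + a, b - n` → n = 43; b = -15
So a = 21

Answer: 21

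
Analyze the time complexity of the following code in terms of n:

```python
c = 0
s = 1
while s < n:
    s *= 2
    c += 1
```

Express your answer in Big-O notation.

Each loop level contributes: log n. Multiplying the contributions gives O(log n).

Answer: O(log n)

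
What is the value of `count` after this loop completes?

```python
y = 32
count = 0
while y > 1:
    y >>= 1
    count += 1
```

Count right shifts until 1
`count` takes the values: 0 → 1 → 2 → 3 → 4 → 5

Answer: 5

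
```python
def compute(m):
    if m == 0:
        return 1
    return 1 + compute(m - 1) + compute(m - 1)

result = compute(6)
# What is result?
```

compute(m) = 1 + 2·compute(m-1), compute(0)=1. Closed form: (1+1)·2^6 - 1 = 127.

Answer: 127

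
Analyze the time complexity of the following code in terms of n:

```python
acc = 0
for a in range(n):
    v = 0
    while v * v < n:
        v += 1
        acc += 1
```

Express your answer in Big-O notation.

Each loop level contributes: n × √n. Multiplying the contributions gives O(n√n).

Answer: O(n√n)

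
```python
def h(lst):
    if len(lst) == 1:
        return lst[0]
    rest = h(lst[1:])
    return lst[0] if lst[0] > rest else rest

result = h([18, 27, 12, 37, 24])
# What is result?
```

Recursive max over [18, 27, 12, 37, 24] = 37

Answer: 37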